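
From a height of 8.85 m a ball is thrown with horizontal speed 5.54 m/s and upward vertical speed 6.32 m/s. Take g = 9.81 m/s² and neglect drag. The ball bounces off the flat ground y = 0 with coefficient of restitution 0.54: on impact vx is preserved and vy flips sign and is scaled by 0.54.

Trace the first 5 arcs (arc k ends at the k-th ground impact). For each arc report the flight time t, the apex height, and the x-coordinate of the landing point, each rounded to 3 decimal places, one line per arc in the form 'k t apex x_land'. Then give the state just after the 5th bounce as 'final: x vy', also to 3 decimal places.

1 2.134 10.886 11.822
2 1.609 3.174 20.736
3 0.869 0.926 25.549
4 0.469 0.270 28.148
5 0.253 0.079 29.552
final: 29.552 0.671

Arc 1: start y=8.850, vy=6.320 → t=2.134, apex=10.886, x_land=11.822, impact vy=-14.614
  bounce: vy ← 0.54·14.614 = 7.892
Arc 2: start y=0.000, vy=7.892 → t=1.609, apex=3.174, x_land=20.736, impact vy=-7.892
  bounce: vy ← 0.54·7.892 = 4.262
Arc 3: start y=0.000, vy=4.262 → t=0.869, apex=0.926, x_land=25.549, impact vy=-4.262
  bounce: vy ← 0.54·4.262 = 2.301
Arc 4: start y=0.000, vy=2.301 → t=0.469, apex=0.270, x_land=28.148, impact vy=-2.301
  bounce: vy ← 0.54·2.301 = 1.243
Arc 5: start y=0.000, vy=1.243 → t=0.253, apex=0.079, x_land=29.552, impact vy=-1.243
  bounce: vy ← 0.54·1.243 = 0.671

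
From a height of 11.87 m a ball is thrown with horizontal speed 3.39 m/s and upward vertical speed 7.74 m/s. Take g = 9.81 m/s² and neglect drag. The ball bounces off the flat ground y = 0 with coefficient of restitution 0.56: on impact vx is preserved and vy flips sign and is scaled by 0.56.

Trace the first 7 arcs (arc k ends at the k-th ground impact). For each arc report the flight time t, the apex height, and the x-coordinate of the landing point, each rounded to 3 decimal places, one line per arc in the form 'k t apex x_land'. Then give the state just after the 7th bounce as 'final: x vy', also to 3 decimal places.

1 2.533 14.923 8.588
2 1.954 4.680 15.210
3 1.094 1.468 18.919
4 0.613 0.460 20.996
5 0.343 0.144 22.159
6 0.192 0.045 22.810
7 0.108 0.014 23.175
final: 23.175 0.296

Arc 1: start y=11.870, vy=7.740 → t=2.533, apex=14.923, x_land=8.588, impact vy=-17.111
  bounce: vy ← 0.56·17.111 = 9.582
Arc 2: start y=0.000, vy=9.582 → t=1.954, apex=4.680, x_land=15.210, impact vy=-9.582
  bounce: vy ← 0.56·9.582 = 5.366
Arc 3: start y=0.000, vy=5.366 → t=1.094, apex=1.468, x_land=18.919, impact vy=-5.366
  bounce: vy ← 0.56·5.366 = 3.005
Arc 4: start y=0.000, vy=3.005 → t=0.613, apex=0.460, x_land=20.996, impact vy=-3.005
  bounce: vy ← 0.56·3.005 = 1.683
Arc 5: start y=0.000, vy=1.683 → t=0.343, apex=0.144, x_land=22.159, impact vy=-1.683
  bounce: vy ← 0.56·1.683 = 0.942
Arc 6: start y=0.000, vy=0.942 → t=0.192, apex=0.045, x_land=22.810, impact vy=-0.942
  bounce: vy ← 0.56·0.942 = 0.528
Arc 7: start y=0.000, vy=0.528 → t=0.108, apex=0.014, x_land=23.175, impact vy=-0.528
  bounce: vy ← 0.56·0.528 = 0.296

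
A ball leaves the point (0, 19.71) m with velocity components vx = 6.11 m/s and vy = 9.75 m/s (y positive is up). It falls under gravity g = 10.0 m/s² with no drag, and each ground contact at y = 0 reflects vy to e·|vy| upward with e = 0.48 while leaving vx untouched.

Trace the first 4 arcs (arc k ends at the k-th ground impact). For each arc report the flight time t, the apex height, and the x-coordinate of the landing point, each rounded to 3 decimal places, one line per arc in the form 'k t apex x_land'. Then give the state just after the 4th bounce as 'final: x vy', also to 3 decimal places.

1 3.187 24.463 19.472
2 2.123 5.636 32.446
3 1.019 1.299 38.674
4 0.489 0.299 41.663
final: 41.663 1.174

Arc 1: start y=19.710, vy=9.750 → t=3.187, apex=24.463, x_land=19.472, impact vy=-22.119
  bounce: vy ← 0.48·22.119 = 10.617
Arc 2: start y=0.000, vy=10.617 → t=2.123, apex=5.636, x_land=32.446, impact vy=-10.617
  bounce: vy ← 0.48·10.617 = 5.096
Arc 3: start y=0.000, vy=5.096 → t=1.019, apex=1.299, x_land=38.674, impact vy=-5.096
  bounce: vy ← 0.48·5.096 = 2.446
Arc 4: start y=0.000, vy=2.446 → t=0.489, apex=0.299, x_land=41.663, impact vy=-2.446
  bounce: vy ← 0.48·2.446 = 1.174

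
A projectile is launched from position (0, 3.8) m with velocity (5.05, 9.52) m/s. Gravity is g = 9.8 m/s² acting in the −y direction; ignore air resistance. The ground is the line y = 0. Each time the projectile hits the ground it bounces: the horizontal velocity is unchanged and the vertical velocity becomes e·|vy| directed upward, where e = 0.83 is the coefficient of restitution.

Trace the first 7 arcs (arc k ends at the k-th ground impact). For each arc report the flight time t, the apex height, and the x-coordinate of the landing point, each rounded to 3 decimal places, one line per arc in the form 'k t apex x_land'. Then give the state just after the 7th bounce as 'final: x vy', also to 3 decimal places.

Arc 1: start y=3.800, vy=9.520 → t=2.283, apex=8.424, x_land=11.527, impact vy=-12.850
  bounce: vy ← 0.83·12.850 = 10.665
Arc 2: start y=0.000, vy=10.665 → t=2.177, apex=5.803, x_land=22.519, impact vy=-10.665
  bounce: vy ← 0.83·10.665 = 8.852
Arc 3: start y=0.000, vy=8.852 → t=1.807, apex=3.998, x_land=31.642, impact vy=-8.852
  bounce: vy ← 0.83·8.852 = 7.347
Arc 4: start y=0.000, vy=7.347 → t=1.499, apex=2.754, x_land=39.214, impact vy=-7.347
  bounce: vy ← 0.83·7.347 = 6.098
Arc 5: start y=0.000, vy=6.098 → t=1.245, apex=1.897, x_land=45.499, impact vy=-6.098
  bounce: vy ← 0.83·6.098 = 5.061
Arc 6: start y=0.000, vy=5.061 → t=1.033, apex=1.307, x_land=50.715, impact vy=-5.061
  bounce: vy ← 0.83·5.061 = 4.201
Arc 7: start y=0.000, vy=4.201 → t=0.857, apex=0.900, x_land=55.045, impact vy=-4.201
  bounce: vy ← 0.83·4.201 = 3.487

1 2.283 8.424 11.527
2 2.177 5.803 22.519
3 1.807 3.998 31.642
4 1.499 2.754 39.214
5 1.245 1.897 45.499
6 1.033 1.307 50.715
7 0.857 0.900 55.045
final: 55.045 3.487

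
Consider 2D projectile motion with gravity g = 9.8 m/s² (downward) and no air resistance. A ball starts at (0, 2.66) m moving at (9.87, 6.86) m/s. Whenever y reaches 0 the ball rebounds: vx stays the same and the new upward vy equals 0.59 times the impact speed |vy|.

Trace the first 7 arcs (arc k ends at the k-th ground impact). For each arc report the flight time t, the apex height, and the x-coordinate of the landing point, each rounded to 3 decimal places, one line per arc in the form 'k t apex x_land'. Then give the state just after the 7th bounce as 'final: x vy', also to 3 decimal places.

Arc 1: start y=2.660, vy=6.860 → t=1.716, apex=5.061, x_land=16.940, impact vy=-9.960
  bounce: vy ← 0.59·9.960 = 5.876
Arc 2: start y=0.000, vy=5.876 → t=1.199, apex=1.762, x_land=28.776, impact vy=-5.876
  bounce: vy ← 0.59·5.876 = 3.467
Arc 3: start y=0.000, vy=3.467 → t=0.708, apex=0.613, x_land=35.760, impact vy=-3.467
  bounce: vy ← 0.59·3.467 = 2.046
Arc 4: start y=0.000, vy=2.046 → t=0.417, apex=0.213, x_land=39.880, impact vy=-2.046
  bounce: vy ← 0.59·2.046 = 1.207
Arc 5: start y=0.000, vy=1.207 → t=0.246, apex=0.074, x_land=42.311, impact vy=-1.207
  bounce: vy ← 0.59·1.207 = 0.712
Arc 6: start y=0.000, vy=0.712 → t=0.145, apex=0.026, x_land=43.745, impact vy=-0.712
  bounce: vy ← 0.59·0.712 = 0.420
Arc 7: start y=0.000, vy=0.420 → t=0.086, apex=0.009, x_land=44.591, impact vy=-0.420
  bounce: vy ← 0.59·0.420 = 0.248

1 1.716 5.061 16.940
2 1.199 1.762 28.776
3 0.708 0.613 35.760
4 0.417 0.213 39.880
5 0.246 0.074 42.311
6 0.145 0.026 43.745
7 0.086 0.009 44.591
final: 44.591 0.248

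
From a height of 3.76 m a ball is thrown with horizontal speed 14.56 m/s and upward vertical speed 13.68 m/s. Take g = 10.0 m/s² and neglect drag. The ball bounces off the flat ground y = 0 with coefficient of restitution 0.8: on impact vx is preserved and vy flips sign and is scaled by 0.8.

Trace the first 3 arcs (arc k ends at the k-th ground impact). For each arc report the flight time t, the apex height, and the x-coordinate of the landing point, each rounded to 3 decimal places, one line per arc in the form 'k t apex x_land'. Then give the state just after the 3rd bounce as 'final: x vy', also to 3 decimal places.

Arc 1: start y=3.760, vy=13.680 → t=2.988, apex=13.117, x_land=43.501, impact vy=-16.197
  bounce: vy ← 0.8·16.197 = 12.958
Arc 2: start y=0.000, vy=12.958 → t=2.592, apex=8.395, x_land=81.233, impact vy=-12.958
  bounce: vy ← 0.8·12.958 = 10.366
Arc 3: start y=0.000, vy=10.366 → t=2.073, apex=5.373, x_land=111.419, impact vy=-10.366
  bounce: vy ← 0.8·10.366 = 8.293

1 2.988 13.117 43.501
2 2.592 8.395 81.233
3 2.073 5.373 111.419
final: 111.419 8.293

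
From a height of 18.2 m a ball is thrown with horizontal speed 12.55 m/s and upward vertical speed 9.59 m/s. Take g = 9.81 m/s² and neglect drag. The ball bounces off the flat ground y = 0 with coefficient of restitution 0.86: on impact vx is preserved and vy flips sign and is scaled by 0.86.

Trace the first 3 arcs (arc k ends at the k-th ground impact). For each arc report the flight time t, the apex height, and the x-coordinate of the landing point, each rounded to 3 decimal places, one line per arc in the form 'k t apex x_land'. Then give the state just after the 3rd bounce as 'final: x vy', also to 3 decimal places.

Arc 1: start y=18.200, vy=9.590 → t=3.138, apex=22.887, x_land=39.378, impact vy=-21.191
  bounce: vy ← 0.86·21.191 = 18.224
Arc 2: start y=0.000, vy=18.224 → t=3.715, apex=16.928, x_land=86.007, impact vy=-18.224
  bounce: vy ← 0.86·18.224 = 15.673
Arc 3: start y=0.000, vy=15.673 → t=3.195, apex=12.520, x_land=126.107, impact vy=-15.673
  bounce: vy ← 0.86·15.673 = 13.479

1 3.138 22.887 39.378
2 3.715 16.928 86.007
3 3.195 12.520 126.107
final: 126.107 13.479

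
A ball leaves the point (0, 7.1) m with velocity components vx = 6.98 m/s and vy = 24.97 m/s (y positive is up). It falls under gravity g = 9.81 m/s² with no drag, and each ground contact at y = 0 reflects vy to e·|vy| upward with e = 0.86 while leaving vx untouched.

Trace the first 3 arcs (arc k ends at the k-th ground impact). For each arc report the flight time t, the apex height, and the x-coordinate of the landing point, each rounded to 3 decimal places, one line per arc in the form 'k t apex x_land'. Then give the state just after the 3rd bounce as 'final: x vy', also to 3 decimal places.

1 5.361 38.879 37.418
2 4.842 28.755 71.218
3 4.165 21.267 100.287
final: 100.287 17.567

Arc 1: start y=7.100, vy=24.970 → t=5.361, apex=38.879, x_land=37.418, impact vy=-27.619
  bounce: vy ← 0.86·27.619 = 23.752
Arc 2: start y=0.000, vy=23.752 → t=4.842, apex=28.755, x_land=71.218, impact vy=-23.752
  bounce: vy ← 0.86·23.752 = 20.427
Arc 3: start y=0.000, vy=20.427 → t=4.165, apex=21.267, x_land=100.287, impact vy=-20.427
  bounce: vy ← 0.86·20.427 = 17.567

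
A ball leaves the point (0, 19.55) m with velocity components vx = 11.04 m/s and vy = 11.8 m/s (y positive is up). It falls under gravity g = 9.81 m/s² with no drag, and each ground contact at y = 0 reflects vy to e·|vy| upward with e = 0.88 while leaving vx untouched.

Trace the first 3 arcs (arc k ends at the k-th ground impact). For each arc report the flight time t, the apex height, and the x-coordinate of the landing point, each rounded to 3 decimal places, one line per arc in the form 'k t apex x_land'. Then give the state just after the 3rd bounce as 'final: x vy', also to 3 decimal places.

1 3.534 26.647 39.011
2 4.102 20.635 84.300
3 3.610 15.980 124.153
final: 124.153 15.582

Arc 1: start y=19.550, vy=11.800 → t=3.534, apex=26.647, x_land=39.011, impact vy=-22.865
  bounce: vy ← 0.88·22.865 = 20.121
Arc 2: start y=0.000, vy=20.121 → t=4.102, apex=20.635, x_land=84.300, impact vy=-20.121
  bounce: vy ← 0.88·20.121 = 17.707
Arc 3: start y=0.000, vy=17.707 → t=3.610, apex=15.980, x_land=124.153, impact vy=-17.707
  bounce: vy ← 0.88·17.707 = 15.582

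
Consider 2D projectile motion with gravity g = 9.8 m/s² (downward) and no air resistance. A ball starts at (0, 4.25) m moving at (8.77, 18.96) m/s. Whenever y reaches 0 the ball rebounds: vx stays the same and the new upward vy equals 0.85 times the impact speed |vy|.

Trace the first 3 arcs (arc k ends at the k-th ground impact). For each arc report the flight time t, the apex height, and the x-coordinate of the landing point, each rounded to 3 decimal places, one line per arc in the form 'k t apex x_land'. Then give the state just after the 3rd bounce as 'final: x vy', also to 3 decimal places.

1 4.082 22.591 35.798
2 3.650 16.322 67.810
3 3.103 11.793 95.021
final: 95.021 12.923

Arc 1: start y=4.250, vy=18.960 → t=4.082, apex=22.591, x_land=35.798, impact vy=-21.042
  bounce: vy ← 0.85·21.042 = 17.886
Arc 2: start y=0.000, vy=17.886 → t=3.650, apex=16.322, x_land=67.810, impact vy=-17.886
  bounce: vy ← 0.85·17.886 = 15.203
Arc 3: start y=0.000, vy=15.203 → t=3.103, apex=11.793, x_land=95.021, impact vy=-15.203
  bounce: vy ← 0.85·15.203 = 12.923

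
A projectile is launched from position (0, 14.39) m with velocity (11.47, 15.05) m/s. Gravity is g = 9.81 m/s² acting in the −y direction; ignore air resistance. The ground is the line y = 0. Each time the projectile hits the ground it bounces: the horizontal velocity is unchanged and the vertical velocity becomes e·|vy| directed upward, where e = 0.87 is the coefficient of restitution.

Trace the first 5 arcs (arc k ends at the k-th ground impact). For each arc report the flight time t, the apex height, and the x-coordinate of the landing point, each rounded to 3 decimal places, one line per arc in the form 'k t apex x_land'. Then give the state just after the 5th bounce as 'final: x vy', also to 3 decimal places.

1 3.834 25.934 43.971
2 4.001 19.630 89.863
3 3.481 14.858 129.788
4 3.028 11.246 164.523
5 2.635 8.512 194.743
final: 194.743 11.243

Arc 1: start y=14.390, vy=15.050 → t=3.834, apex=25.934, x_land=43.971, impact vy=-22.557
  bounce: vy ← 0.87·22.557 = 19.625
Arc 2: start y=0.000, vy=19.625 → t=4.001, apex=19.630, x_land=89.863, impact vy=-19.625
  bounce: vy ← 0.87·19.625 = 17.074
Arc 3: start y=0.000, vy=17.074 → t=3.481, apex=14.858, x_land=129.788, impact vy=-17.074
  bounce: vy ← 0.87·17.074 = 14.854
Arc 4: start y=0.000, vy=14.854 → t=3.028, apex=11.246, x_land=164.523, impact vy=-14.854
  bounce: vy ← 0.87·14.854 = 12.923
Arc 5: start y=0.000, vy=12.923 → t=2.635, apex=8.512, x_land=194.743, impact vy=-12.923
  bounce: vy ← 0.87·12.923 = 11.243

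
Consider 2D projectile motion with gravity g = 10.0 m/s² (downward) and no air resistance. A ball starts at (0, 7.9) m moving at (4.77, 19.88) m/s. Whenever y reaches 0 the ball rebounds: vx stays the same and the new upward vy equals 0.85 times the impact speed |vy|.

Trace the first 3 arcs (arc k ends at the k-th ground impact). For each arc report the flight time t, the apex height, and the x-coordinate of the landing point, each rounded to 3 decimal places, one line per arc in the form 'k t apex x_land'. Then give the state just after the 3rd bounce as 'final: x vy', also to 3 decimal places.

1 4.340 27.661 20.702
2 3.998 19.985 39.775
3 3.399 14.439 55.987
final: 55.987 14.445

Arc 1: start y=7.900, vy=19.880 → t=4.340, apex=27.661, x_land=20.702, impact vy=-23.521
  bounce: vy ← 0.85·23.521 = 19.992
Arc 2: start y=0.000, vy=19.992 → t=3.998, apex=19.985, x_land=39.775, impact vy=-19.992
  bounce: vy ← 0.85·19.992 = 16.994
Arc 3: start y=0.000, vy=16.994 → t=3.399, apex=14.439, x_land=55.987, impact vy=-16.994
  bounce: vy ← 0.85·16.994 = 14.445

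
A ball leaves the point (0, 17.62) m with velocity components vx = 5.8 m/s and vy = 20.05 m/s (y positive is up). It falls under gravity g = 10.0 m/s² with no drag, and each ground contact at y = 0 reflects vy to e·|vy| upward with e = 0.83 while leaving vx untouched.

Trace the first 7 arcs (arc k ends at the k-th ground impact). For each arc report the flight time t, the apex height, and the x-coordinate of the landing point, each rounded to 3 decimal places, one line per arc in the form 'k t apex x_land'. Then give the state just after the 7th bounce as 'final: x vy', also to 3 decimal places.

1 4.752 37.720 27.560
2 4.559 25.985 54.004
3 3.784 17.901 75.953
4 3.141 12.332 94.171
5 2.607 8.496 109.292
6 2.164 5.853 121.842
7 1.796 4.032 132.258
final: 132.258 7.453

Arc 1: start y=17.620, vy=20.050 → t=4.752, apex=37.720, x_land=27.560, impact vy=-27.466
  bounce: vy ← 0.83·27.466 = 22.797
Arc 2: start y=0.000, vy=22.797 → t=4.559, apex=25.985, x_land=54.004, impact vy=-22.797
  bounce: vy ← 0.83·22.797 = 18.922
Arc 3: start y=0.000, vy=18.922 → t=3.784, apex=17.901, x_land=75.953, impact vy=-18.922
  bounce: vy ← 0.83·18.922 = 15.705
Arc 4: start y=0.000, vy=15.705 → t=3.141, apex=12.332, x_land=94.171, impact vy=-15.705
  bounce: vy ← 0.83·15.705 = 13.035
Arc 5: start y=0.000, vy=13.035 → t=2.607, apex=8.496, x_land=109.292, impact vy=-13.035
  bounce: vy ← 0.83·13.035 = 10.819
Arc 6: start y=0.000, vy=10.819 → t=2.164, apex=5.853, x_land=121.842, impact vy=-10.819
  bounce: vy ← 0.83·10.819 = 8.980
Arc 7: start y=0.000, vy=8.980 → t=1.796, apex=4.032, x_land=132.258, impact vy=-8.980
  bounce: vy ← 0.83·8.980 = 7.453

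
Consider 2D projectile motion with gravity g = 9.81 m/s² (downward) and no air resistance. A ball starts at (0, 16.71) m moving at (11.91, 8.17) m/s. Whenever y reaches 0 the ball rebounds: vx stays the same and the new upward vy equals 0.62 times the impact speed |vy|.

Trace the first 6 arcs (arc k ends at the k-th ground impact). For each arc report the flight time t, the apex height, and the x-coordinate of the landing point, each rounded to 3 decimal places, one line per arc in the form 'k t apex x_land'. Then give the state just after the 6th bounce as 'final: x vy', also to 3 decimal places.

Arc 1: start y=16.710, vy=8.170 → t=2.858, apex=20.112, x_land=34.036, impact vy=-19.865
  bounce: vy ← 0.62·19.865 = 12.316
Arc 2: start y=0.000, vy=12.316 → t=2.511, apex=7.731, x_land=63.941, impact vy=-12.316
  bounce: vy ← 0.62·12.316 = 7.636
Arc 3: start y=0.000, vy=7.636 → t=1.557, apex=2.972, x_land=82.482, impact vy=-7.636
  bounce: vy ← 0.62·7.636 = 4.734
Arc 4: start y=0.000, vy=4.734 → t=0.965, apex=1.142, x_land=93.977, impact vy=-4.734
  bounce: vy ← 0.62·4.734 = 2.935
Arc 5: start y=0.000, vy=2.935 → t=0.598, apex=0.439, x_land=101.104, impact vy=-2.935
  bounce: vy ← 0.62·2.935 = 1.820
Arc 6: start y=0.000, vy=1.820 → t=0.371, apex=0.169, x_land=105.523, impact vy=-1.820
  bounce: vy ← 0.62·1.820 = 1.128

1 2.858 20.112 34.036
2 2.511 7.731 63.941
3 1.557 2.972 82.482
4 0.965 1.142 93.977
5 0.598 0.439 101.104
6 0.371 0.169 105.523
final: 105.523 1.128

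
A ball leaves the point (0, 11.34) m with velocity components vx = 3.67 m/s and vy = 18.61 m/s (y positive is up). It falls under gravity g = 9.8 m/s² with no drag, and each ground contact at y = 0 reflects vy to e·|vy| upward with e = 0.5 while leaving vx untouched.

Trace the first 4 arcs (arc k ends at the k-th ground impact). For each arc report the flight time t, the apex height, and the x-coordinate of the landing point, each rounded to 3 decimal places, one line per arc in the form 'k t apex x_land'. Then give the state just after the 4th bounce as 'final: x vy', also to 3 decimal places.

1 4.332 29.010 15.899
2 2.433 7.253 24.829
3 1.217 1.813 29.294
4 0.608 0.453 31.526
final: 31.526 1.490

Arc 1: start y=11.340, vy=18.610 → t=4.332, apex=29.010, x_land=15.899, impact vy=-23.845
  bounce: vy ← 0.5·23.845 = 11.923
Arc 2: start y=0.000, vy=11.923 → t=2.433, apex=7.253, x_land=24.829, impact vy=-11.923
  bounce: vy ← 0.5·11.923 = 5.961
Arc 3: start y=0.000, vy=5.961 → t=1.217, apex=1.813, x_land=29.294, impact vy=-5.961
  bounce: vy ← 0.5·5.961 = 2.981
Arc 4: start y=0.000, vy=2.981 → t=0.608, apex=0.453, x_land=31.526, impact vy=-2.981
  bounce: vy ← 0.5·2.981 = 1.490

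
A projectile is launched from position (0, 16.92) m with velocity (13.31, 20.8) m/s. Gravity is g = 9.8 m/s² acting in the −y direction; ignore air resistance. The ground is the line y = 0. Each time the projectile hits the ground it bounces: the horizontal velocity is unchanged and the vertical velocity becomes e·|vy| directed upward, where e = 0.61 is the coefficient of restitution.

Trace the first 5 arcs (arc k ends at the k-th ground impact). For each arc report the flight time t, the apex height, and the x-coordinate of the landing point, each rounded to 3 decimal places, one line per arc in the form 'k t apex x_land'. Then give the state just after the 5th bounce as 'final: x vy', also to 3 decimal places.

1 4.943 38.993 65.797
2 3.442 14.509 111.604
3 2.099 5.399 139.547
4 1.281 2.009 156.592
5 0.781 0.748 166.989
final: 166.989 2.335

Arc 1: start y=16.920, vy=20.800 → t=4.943, apex=38.993, x_land=65.797, impact vy=-27.645
  bounce: vy ← 0.61·27.645 = 16.864
Arc 2: start y=0.000, vy=16.864 → t=3.442, apex=14.509, x_land=111.604, impact vy=-16.864
  bounce: vy ← 0.61·16.864 = 10.287
Arc 3: start y=0.000, vy=10.287 → t=2.099, apex=5.399, x_land=139.547, impact vy=-10.287
  bounce: vy ← 0.61·10.287 = 6.275
Arc 4: start y=0.000, vy=6.275 → t=1.281, apex=2.009, x_land=156.592, impact vy=-6.275
  bounce: vy ← 0.61·6.275 = 3.828
Arc 5: start y=0.000, vy=3.828 → t=0.781, apex=0.748, x_land=166.989, impact vy=-3.828
  bounce: vy ← 0.61·3.828 = 2.335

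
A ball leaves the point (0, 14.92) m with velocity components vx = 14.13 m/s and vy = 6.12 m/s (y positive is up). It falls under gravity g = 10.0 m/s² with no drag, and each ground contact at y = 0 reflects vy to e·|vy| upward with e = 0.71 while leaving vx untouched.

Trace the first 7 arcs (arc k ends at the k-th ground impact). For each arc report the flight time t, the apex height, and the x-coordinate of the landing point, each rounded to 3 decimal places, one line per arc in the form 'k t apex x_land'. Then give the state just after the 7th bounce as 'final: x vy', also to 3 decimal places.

Arc 1: start y=14.920, vy=6.120 → t=2.445, apex=16.793, x_land=34.543, impact vy=-18.326
  bounce: vy ← 0.71·18.326 = 13.012
Arc 2: start y=0.000, vy=13.012 → t=2.602, apex=8.465, x_land=71.314, impact vy=-13.012
  bounce: vy ← 0.71·13.012 = 9.238
Arc 3: start y=0.000, vy=9.238 → t=1.848, apex=4.267, x_land=97.421, impact vy=-9.238
  bounce: vy ← 0.71·9.238 = 6.559
Arc 4: start y=0.000, vy=6.559 → t=1.312, apex=2.151, x_land=115.957, impact vy=-6.559
  bounce: vy ← 0.71·6.559 = 4.657
Arc 5: start y=0.000, vy=4.657 → t=0.931, apex=1.084, x_land=129.118, impact vy=-4.657
  bounce: vy ← 0.71·4.657 = 3.306
Arc 6: start y=0.000, vy=3.306 → t=0.661, apex=0.547, x_land=138.462, impact vy=-3.306
  bounce: vy ← 0.71·3.306 = 2.348
Arc 7: start y=0.000, vy=2.348 → t=0.470, apex=0.276, x_land=145.097, impact vy=-2.348
  bounce: vy ← 0.71·2.348 = 1.667

1 2.445 16.793 34.543
2 2.602 8.465 71.314
3 1.848 4.267 97.421
4 1.312 2.151 115.957
5 0.931 1.084 129.118
6 0.661 0.547 138.462
7 0.470 0.276 145.097
final: 145.097 1.667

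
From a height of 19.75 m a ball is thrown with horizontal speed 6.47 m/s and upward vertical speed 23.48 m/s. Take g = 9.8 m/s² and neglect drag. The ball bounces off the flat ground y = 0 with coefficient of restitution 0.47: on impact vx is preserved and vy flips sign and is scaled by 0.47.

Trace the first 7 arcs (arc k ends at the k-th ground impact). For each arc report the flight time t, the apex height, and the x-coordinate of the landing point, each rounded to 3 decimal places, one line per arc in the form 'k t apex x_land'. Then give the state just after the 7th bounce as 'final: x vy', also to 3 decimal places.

Arc 1: start y=19.750, vy=23.480 → t=5.522, apex=47.878, x_land=35.726, impact vy=-30.633
  bounce: vy ← 0.47·30.633 = 14.398
Arc 2: start y=0.000, vy=14.398 → t=2.938, apex=10.576, x_land=54.737, impact vy=-14.398
  bounce: vy ← 0.47·14.398 = 6.767
Arc 3: start y=0.000, vy=6.767 → t=1.381, apex=2.336, x_land=63.672, impact vy=-6.767
  bounce: vy ← 0.47·6.767 = 3.180
Arc 4: start y=0.000, vy=3.180 → t=0.649, apex=0.516, x_land=67.871, impact vy=-3.180
  bounce: vy ← 0.47·3.180 = 1.495
Arc 5: start y=0.000, vy=1.495 → t=0.305, apex=0.114, x_land=69.845, impact vy=-1.495
  bounce: vy ← 0.47·1.495 = 0.703
Arc 6: start y=0.000, vy=0.703 → t=0.143, apex=0.025, x_land=70.773, impact vy=-0.703
  bounce: vy ← 0.47·0.703 = 0.330
Arc 7: start y=0.000, vy=0.330 → t=0.067, apex=0.006, x_land=71.209, impact vy=-0.330
  bounce: vy ← 0.47·0.330 = 0.155

1 5.522 47.878 35.726
2 2.938 10.576 54.737
3 1.381 2.336 63.672
4 0.649 0.516 67.871
5 0.305 0.114 69.845
6 0.143 0.025 70.773
7 0.067 0.006 71.209
final: 71.209 0.155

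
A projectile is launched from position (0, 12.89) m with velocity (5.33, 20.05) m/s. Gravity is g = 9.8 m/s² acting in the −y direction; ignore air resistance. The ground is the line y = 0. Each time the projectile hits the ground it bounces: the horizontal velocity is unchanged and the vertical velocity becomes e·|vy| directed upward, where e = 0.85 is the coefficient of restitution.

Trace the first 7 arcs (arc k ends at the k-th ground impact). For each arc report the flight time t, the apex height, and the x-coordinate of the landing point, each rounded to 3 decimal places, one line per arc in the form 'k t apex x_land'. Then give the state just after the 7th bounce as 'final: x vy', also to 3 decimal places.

1 4.657 33.400 24.820
2 4.438 24.132 48.477
3 3.773 17.435 68.585
4 3.207 12.597 85.677
5 2.726 9.101 100.205
6 2.317 6.576 112.554
7 1.969 4.751 123.051
final: 123.051 8.202

Arc 1: start y=12.890, vy=20.050 → t=4.657, apex=33.400, x_land=24.820, impact vy=-25.586
  bounce: vy ← 0.85·25.586 = 21.748
Arc 2: start y=0.000, vy=21.748 → t=4.438, apex=24.132, x_land=48.477, impact vy=-21.748
  bounce: vy ← 0.85·21.748 = 18.486
Arc 3: start y=0.000, vy=18.486 → t=3.773, apex=17.435, x_land=68.585, impact vy=-18.486
  bounce: vy ← 0.85·18.486 = 15.713
Arc 4: start y=0.000, vy=15.713 → t=3.207, apex=12.597, x_land=85.677, impact vy=-15.713
  bounce: vy ← 0.85·15.713 = 13.356
Arc 5: start y=0.000, vy=13.356 → t=2.726, apex=9.101, x_land=100.205, impact vy=-13.356
  bounce: vy ← 0.85·13.356 = 11.353
Arc 6: start y=0.000, vy=11.353 → t=2.317, apex=6.576, x_land=112.554, impact vy=-11.353
  bounce: vy ← 0.85·11.353 = 9.650
Arc 7: start y=0.000, vy=9.650 → t=1.969, apex=4.751, x_land=123.051, impact vy=-9.650
  bounce: vy ← 0.85·9.650 = 8.202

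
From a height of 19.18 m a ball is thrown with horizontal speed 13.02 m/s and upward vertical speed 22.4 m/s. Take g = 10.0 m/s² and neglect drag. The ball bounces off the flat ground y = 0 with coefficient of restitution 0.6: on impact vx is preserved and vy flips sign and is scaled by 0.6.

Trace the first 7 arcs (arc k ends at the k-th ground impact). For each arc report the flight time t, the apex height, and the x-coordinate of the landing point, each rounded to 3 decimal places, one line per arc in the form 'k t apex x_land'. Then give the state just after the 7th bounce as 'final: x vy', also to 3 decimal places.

1 5.215 44.268 67.906
2 3.571 15.936 114.395
3 2.142 5.737 142.289
4 1.285 2.065 159.025
5 0.771 0.744 169.066
6 0.463 0.268 175.091
7 0.278 0.096 178.706
final: 178.706 0.833

Arc 1: start y=19.180, vy=22.400 → t=5.215, apex=44.268, x_land=67.906, impact vy=-29.755
  bounce: vy ← 0.6·29.755 = 17.853
Arc 2: start y=0.000, vy=17.853 → t=3.571, apex=15.936, x_land=114.395, impact vy=-17.853
  bounce: vy ← 0.6·17.853 = 10.712
Arc 3: start y=0.000, vy=10.712 → t=2.142, apex=5.737, x_land=142.289, impact vy=-10.712
  bounce: vy ← 0.6·10.712 = 6.427
Arc 4: start y=0.000, vy=6.427 → t=1.285, apex=2.065, x_land=159.025, impact vy=-6.427
  bounce: vy ← 0.6·6.427 = 3.856
Arc 5: start y=0.000, vy=3.856 → t=0.771, apex=0.744, x_land=169.066, impact vy=-3.856
  bounce: vy ← 0.6·3.856 = 2.314
Arc 6: start y=0.000, vy=2.314 → t=0.463, apex=0.268, x_land=175.091, impact vy=-2.314
  bounce: vy ← 0.6·2.314 = 1.388
Arc 7: start y=0.000, vy=1.388 → t=0.278, apex=0.096, x_land=178.706, impact vy=-1.388
  bounce: vy ← 0.6·1.388 = 0.833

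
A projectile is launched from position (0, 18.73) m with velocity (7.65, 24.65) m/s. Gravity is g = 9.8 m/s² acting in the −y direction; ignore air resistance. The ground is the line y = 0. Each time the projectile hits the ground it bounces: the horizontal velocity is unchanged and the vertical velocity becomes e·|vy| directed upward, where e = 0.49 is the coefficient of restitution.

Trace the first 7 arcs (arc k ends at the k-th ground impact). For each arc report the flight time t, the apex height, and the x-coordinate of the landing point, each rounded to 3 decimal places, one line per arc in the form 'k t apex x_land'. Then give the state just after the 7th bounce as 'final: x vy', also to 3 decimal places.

1 5.701 49.731 43.613
2 3.122 11.940 67.497
3 1.530 2.867 79.200
4 0.750 0.688 84.935
5 0.367 0.165 87.745
6 0.180 0.040 89.121
7 0.088 0.010 89.796
final: 89.796 0.212

Arc 1: start y=18.730, vy=24.650 → t=5.701, apex=49.731, x_land=43.613, impact vy=-31.221
  bounce: vy ← 0.49·31.221 = 15.298
Arc 2: start y=0.000, vy=15.298 → t=3.122, apex=11.940, x_land=67.497, impact vy=-15.298
  bounce: vy ← 0.49·15.298 = 7.496
Arc 3: start y=0.000, vy=7.496 → t=1.530, apex=2.867, x_land=79.200, impact vy=-7.496
  bounce: vy ← 0.49·7.496 = 3.673
Arc 4: start y=0.000, vy=3.673 → t=0.750, apex=0.688, x_land=84.935, impact vy=-3.673
  bounce: vy ← 0.49·3.673 = 1.800
Arc 5: start y=0.000, vy=1.800 → t=0.367, apex=0.165, x_land=87.745, impact vy=-1.800
  bounce: vy ← 0.49·1.800 = 0.882
Arc 6: start y=0.000, vy=0.882 → t=0.180, apex=0.040, x_land=89.121, impact vy=-0.882
  bounce: vy ← 0.49·0.882 = 0.432
Arc 7: start y=0.000, vy=0.432 → t=0.088, apex=0.010, x_land=89.796, impact vy=-0.432
  bounce: vy ← 0.49·0.432 = 0.212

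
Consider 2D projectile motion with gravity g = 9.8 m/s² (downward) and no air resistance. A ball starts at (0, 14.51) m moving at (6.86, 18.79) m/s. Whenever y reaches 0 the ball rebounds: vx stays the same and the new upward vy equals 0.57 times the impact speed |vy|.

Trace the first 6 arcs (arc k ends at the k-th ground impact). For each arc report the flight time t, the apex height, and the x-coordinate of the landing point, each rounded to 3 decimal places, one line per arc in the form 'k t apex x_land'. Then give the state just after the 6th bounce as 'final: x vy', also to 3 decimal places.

Arc 1: start y=14.510, vy=18.790 → t=4.494, apex=32.523, x_land=30.827, impact vy=-25.248
  bounce: vy ← 0.57·25.248 = 14.391
Arc 2: start y=0.000, vy=14.391 → t=2.937, apex=10.567, x_land=50.974, impact vy=-14.391
  bounce: vy ← 0.57·14.391 = 8.203
Arc 3: start y=0.000, vy=8.203 → t=1.674, apex=3.433, x_land=62.459, impact vy=-8.203
  bounce: vy ← 0.57·8.203 = 4.676
Arc 4: start y=0.000, vy=4.676 → t=0.954, apex=1.115, x_land=69.005, impact vy=-4.676
  bounce: vy ← 0.57·4.676 = 2.665
Arc 5: start y=0.000, vy=2.665 → t=0.544, apex=0.362, x_land=72.736, impact vy=-2.665
  bounce: vy ← 0.57·2.665 = 1.519
Arc 6: start y=0.000, vy=1.519 → t=0.310, apex=0.118, x_land=74.863, impact vy=-1.519
  bounce: vy ← 0.57·1.519 = 0.866

1 4.494 32.523 30.827
2 2.937 10.567 50.974
3 1.674 3.433 62.459
4 0.954 1.115 69.005
5 0.544 0.362 72.736
6 0.310 0.118 74.863
final: 74.863 0.866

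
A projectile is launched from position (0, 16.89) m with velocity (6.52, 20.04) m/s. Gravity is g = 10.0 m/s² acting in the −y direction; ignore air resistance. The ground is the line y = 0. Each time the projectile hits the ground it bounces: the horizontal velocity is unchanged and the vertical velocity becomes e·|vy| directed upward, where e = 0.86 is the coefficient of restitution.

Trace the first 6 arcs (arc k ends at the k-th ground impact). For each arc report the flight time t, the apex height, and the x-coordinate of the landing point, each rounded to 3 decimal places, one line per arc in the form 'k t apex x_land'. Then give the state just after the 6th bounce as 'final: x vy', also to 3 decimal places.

Arc 1: start y=16.890, vy=20.040 → t=4.723, apex=36.970, x_land=30.795, impact vy=-27.192
  bounce: vy ← 0.86·27.192 = 23.385
Arc 2: start y=0.000, vy=23.385 → t=4.677, apex=27.343, x_land=61.289, impact vy=-23.385
  bounce: vy ← 0.86·23.385 = 20.111
Arc 3: start y=0.000, vy=20.111 → t=4.022, apex=20.223, x_land=87.514, impact vy=-20.111
  bounce: vy ← 0.86·20.111 = 17.296
Arc 4: start y=0.000, vy=17.296 → t=3.459, apex=14.957, x_land=110.068, impact vy=-17.296
  bounce: vy ← 0.86·17.296 = 14.874
Arc 5: start y=0.000, vy=14.874 → t=2.975, apex=11.062, x_land=129.464, impact vy=-14.874
  bounce: vy ← 0.86·14.874 = 12.792
Arc 6: start y=0.000, vy=12.792 → t=2.558, apex=8.182, x_land=146.144, impact vy=-12.792
  bounce: vy ← 0.86·12.792 = 11.001

1 4.723 36.970 30.795
2 4.677 27.343 61.289
3 4.022 20.223 87.514
4 3.459 14.957 110.068
5 2.975 11.062 129.464
6 2.558 8.182 146.144
final: 146.144 11.001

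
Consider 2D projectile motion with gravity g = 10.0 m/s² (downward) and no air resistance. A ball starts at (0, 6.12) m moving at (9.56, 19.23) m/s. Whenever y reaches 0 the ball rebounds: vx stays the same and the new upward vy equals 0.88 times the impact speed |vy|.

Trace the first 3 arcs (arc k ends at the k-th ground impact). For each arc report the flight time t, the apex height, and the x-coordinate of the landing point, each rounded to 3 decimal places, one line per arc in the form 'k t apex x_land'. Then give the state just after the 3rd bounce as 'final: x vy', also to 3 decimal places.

1 4.142 24.610 39.593
2 3.905 19.058 76.921
3 3.436 14.758 109.770
final: 109.770 15.119

Arc 1: start y=6.120, vy=19.230 → t=4.142, apex=24.610, x_land=39.593, impact vy=-22.185
  bounce: vy ← 0.88·22.185 = 19.523
Arc 2: start y=0.000, vy=19.523 → t=3.905, apex=19.058, x_land=76.921, impact vy=-19.523
  bounce: vy ← 0.88·19.523 = 17.180
Arc 3: start y=0.000, vy=17.180 → t=3.436, apex=14.758, x_land=109.770, impact vy=-17.180
  bounce: vy ← 0.88·17.180 = 15.119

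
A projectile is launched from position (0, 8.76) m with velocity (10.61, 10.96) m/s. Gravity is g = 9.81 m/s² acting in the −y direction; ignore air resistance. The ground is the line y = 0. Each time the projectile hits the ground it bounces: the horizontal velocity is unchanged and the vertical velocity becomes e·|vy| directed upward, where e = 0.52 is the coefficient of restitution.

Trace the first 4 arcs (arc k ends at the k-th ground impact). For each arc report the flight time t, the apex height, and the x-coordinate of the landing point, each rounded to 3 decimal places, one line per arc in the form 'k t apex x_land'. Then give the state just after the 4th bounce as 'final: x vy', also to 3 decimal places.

1 2.859 14.882 30.335
2 1.812 4.024 49.556
3 0.942 1.088 59.550
4 0.490 0.294 64.748
final: 64.748 1.249

Arc 1: start y=8.760, vy=10.960 → t=2.859, apex=14.882, x_land=30.335, impact vy=-17.088
  bounce: vy ← 0.52·17.088 = 8.886
Arc 2: start y=0.000, vy=8.886 → t=1.812, apex=4.024, x_land=49.556, impact vy=-8.886
  bounce: vy ← 0.52·8.886 = 4.621
Arc 3: start y=0.000, vy=4.621 → t=0.942, apex=1.088, x_land=59.550, impact vy=-4.621
  bounce: vy ← 0.52·4.621 = 2.403
Arc 4: start y=0.000, vy=2.403 → t=0.490, apex=0.294, x_land=64.748, impact vy=-2.403
  bounce: vy ← 0.52·2.403 = 1.249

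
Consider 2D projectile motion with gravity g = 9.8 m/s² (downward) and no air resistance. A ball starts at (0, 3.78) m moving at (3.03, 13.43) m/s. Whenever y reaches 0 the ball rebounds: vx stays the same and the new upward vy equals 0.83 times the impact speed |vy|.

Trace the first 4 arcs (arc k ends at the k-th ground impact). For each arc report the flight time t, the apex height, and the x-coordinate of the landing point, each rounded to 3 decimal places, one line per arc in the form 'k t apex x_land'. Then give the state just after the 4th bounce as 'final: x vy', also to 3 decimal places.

1 2.998 12.982 9.084
2 2.702 8.944 17.271
3 2.243 6.161 24.067
4 1.861 4.244 29.707
final: 29.707 7.570

Arc 1: start y=3.780, vy=13.430 → t=2.998, apex=12.982, x_land=9.084, impact vy=-15.952
  bounce: vy ← 0.83·15.952 = 13.240
Arc 2: start y=0.000, vy=13.240 → t=2.702, apex=8.944, x_land=17.271, impact vy=-13.240
  bounce: vy ← 0.83·13.240 = 10.989
Arc 3: start y=0.000, vy=10.989 → t=2.243, apex=6.161, x_land=24.067, impact vy=-10.989
  bounce: vy ← 0.83·10.989 = 9.121
Arc 4: start y=0.000, vy=9.121 → t=1.861, apex=4.244, x_land=29.707, impact vy=-9.121
  bounce: vy ← 0.83·9.121 = 7.570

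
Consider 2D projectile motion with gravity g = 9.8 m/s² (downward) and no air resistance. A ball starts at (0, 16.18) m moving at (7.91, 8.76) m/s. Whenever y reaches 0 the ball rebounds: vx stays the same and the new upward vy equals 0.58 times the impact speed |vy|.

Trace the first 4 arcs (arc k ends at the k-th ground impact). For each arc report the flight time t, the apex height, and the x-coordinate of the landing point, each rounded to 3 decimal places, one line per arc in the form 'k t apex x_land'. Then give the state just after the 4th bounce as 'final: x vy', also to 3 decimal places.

Arc 1: start y=16.180, vy=8.760 → t=2.919, apex=20.095, x_land=23.089, impact vy=-19.846
  bounce: vy ← 0.58·19.846 = 11.511
Arc 2: start y=0.000, vy=11.511 → t=2.349, apex=6.760, x_land=41.671, impact vy=-11.511
  bounce: vy ← 0.58·11.511 = 6.676
Arc 3: start y=0.000, vy=6.676 → t=1.362, apex=2.274, x_land=52.448, impact vy=-6.676
  bounce: vy ← 0.58·6.676 = 3.872
Arc 4: start y=0.000, vy=3.872 → t=0.790, apex=0.765, x_land=58.699, impact vy=-3.872
  bounce: vy ← 0.58·3.872 = 2.246

1 2.919 20.095 23.089
2 2.349 6.760 41.671
3 1.362 2.274 52.448
4 0.790 0.765 58.699
final: 58.699 2.246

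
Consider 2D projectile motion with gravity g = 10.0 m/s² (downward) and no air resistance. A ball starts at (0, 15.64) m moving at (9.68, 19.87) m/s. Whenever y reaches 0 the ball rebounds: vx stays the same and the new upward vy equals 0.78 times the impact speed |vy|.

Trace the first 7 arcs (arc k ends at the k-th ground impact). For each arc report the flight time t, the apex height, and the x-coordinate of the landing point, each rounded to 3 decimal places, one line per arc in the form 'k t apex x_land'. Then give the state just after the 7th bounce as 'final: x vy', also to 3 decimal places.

Arc 1: start y=15.640, vy=19.870 → t=4.647, apex=35.381, x_land=44.984, impact vy=-26.601
  bounce: vy ← 0.78·26.601 = 20.749
Arc 2: start y=0.000, vy=20.749 → t=4.150, apex=21.526, x_land=85.154, impact vy=-20.749
  bounce: vy ← 0.78·20.749 = 16.184
Arc 3: start y=0.000, vy=16.184 → t=3.237, apex=13.096, x_land=116.486, impact vy=-16.184
  bounce: vy ← 0.78·16.184 = 12.624
Arc 4: start y=0.000, vy=12.624 → t=2.525, apex=7.968, x_land=140.925, impact vy=-12.624
  bounce: vy ← 0.78·12.624 = 9.846
Arc 5: start y=0.000, vy=9.846 → t=1.969, apex=4.848, x_land=159.988, impact vy=-9.846
  bounce: vy ← 0.78·9.846 = 7.680
Arc 6: start y=0.000, vy=7.680 → t=1.536, apex=2.949, x_land=174.857, impact vy=-7.680
  bounce: vy ← 0.78·7.680 = 5.991
Arc 7: start y=0.000, vy=5.991 → t=1.198, apex=1.794, x_land=186.455, impact vy=-5.991
  bounce: vy ← 0.78·5.991 = 4.673

1 4.647 35.381 44.984
2 4.150 21.526 85.154
3 3.237 13.096 116.486
4 2.525 7.968 140.925
5 1.969 4.848 159.988
6 1.536 2.949 174.857
7 1.198 1.794 186.455
final: 186.455 4.673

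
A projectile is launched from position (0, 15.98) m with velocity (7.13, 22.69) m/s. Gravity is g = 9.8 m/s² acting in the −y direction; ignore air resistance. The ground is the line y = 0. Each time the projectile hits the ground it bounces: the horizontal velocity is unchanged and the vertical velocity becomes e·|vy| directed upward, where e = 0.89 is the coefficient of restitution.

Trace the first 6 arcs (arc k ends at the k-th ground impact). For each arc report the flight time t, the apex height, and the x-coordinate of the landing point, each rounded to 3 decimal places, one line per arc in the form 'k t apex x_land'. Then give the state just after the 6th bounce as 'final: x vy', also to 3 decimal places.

Arc 1: start y=15.980, vy=22.690 → t=5.252, apex=42.247, x_land=37.444, impact vy=-28.776
  bounce: vy ← 0.89·28.776 = 25.610
Arc 2: start y=0.000, vy=25.610 → t=5.227, apex=33.464, x_land=74.710, impact vy=-25.610
  bounce: vy ← 0.89·25.610 = 22.793
Arc 3: start y=0.000, vy=22.793 → t=4.652, apex=26.507, x_land=107.876, impact vy=-22.793
  bounce: vy ← 0.89·22.793 = 20.286
Arc 4: start y=0.000, vy=20.286 → t=4.140, apex=20.996, x_land=137.395, impact vy=-20.286
  bounce: vy ← 0.89·20.286 = 18.055
Arc 5: start y=0.000, vy=18.055 → t=3.685, apex=16.631, x_land=163.666, impact vy=-18.055
  bounce: vy ← 0.89·18.055 = 16.069
Arc 6: start y=0.000, vy=16.069 → t=3.279, apex=13.173, x_land=187.047, impact vy=-16.069
  bounce: vy ← 0.89·16.069 = 14.301

1 5.252 42.247 37.444
2 5.227 33.464 74.710
3 4.652 26.507 107.876
4 4.140 20.996 137.395
5 3.685 16.631 163.666
6 3.279 13.173 187.047
final: 187.047 14.301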